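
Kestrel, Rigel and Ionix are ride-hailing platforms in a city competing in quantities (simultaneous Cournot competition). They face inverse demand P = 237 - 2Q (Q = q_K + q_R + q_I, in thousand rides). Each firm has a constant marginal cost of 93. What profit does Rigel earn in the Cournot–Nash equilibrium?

A representative firm's profit is π_i = q_i(237 - 2Q) - 93q_i.
Setting ∂π_i/∂q_i = 0 with rivals' quantities fixed: 144 - 4q_i - 2·Σ_{j≠i} q_j = 0.
By symmetry each firm produces the same amount; substituting Σ_{j≠i} q_j = 2q_i yields q_i = 144/8 = 18.
Price P = 237 - 2·54 = 129.
Rigel's profit: (129 - 93)·18 = 648.

648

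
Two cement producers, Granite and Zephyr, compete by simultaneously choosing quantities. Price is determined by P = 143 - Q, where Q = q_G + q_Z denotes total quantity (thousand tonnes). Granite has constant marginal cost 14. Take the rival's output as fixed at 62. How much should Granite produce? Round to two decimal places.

33.50

With the rival's output fixed at 62, Granite's profit is π_G = (143 - 62 - q_G)q_G - (14q_G) = (81 - q_G)q_G - (14q_G).
∂π_G/∂q_G = 67 - 2q_G = 0, so q_G = 67/2.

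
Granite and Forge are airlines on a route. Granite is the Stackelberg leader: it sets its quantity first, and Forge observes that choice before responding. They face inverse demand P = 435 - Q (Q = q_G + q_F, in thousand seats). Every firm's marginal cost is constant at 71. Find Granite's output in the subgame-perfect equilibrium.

182

Solve by backward induction. Given q_G, the follower Forge maximises π_F = (435 - q_G - q_F)q_F - 71q_F.
∂π_F/∂q_F = 364 - q_G - 2q_F = 0 gives the reaction function q_F = (364 - q_G)/2.
The leader anticipates this reaction. Substituting into P = 435 - Q gives P = 253 - (1/2)q_G, so π_G = (253 - (1/2)q_G)q_G - 71q_G.
The leader's first-order condition 182 - q_G = 0 yields q_G = 182.
Then q_F = (364 - 182)/2 = 91.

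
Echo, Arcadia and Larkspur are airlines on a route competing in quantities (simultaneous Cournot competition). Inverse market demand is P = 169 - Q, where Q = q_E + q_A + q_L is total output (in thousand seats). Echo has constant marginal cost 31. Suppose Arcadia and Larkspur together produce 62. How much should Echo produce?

38

With rivals' combined output fixed at 62, Echo's profit is π_E = (169 - 62 - q_E)q_E - (31q_E) = (107 - q_E)q_E - (31q_E).
∂π_E/∂q_E = 76 - 2q_E = 0, so q_E = 38.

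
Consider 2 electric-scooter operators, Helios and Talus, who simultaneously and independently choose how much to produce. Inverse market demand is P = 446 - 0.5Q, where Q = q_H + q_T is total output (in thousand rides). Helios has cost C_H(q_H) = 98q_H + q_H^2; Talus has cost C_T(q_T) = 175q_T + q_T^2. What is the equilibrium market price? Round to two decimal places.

Helios's profit: π_H = (446 - 0.5Q)q_H - (98q_H + q_H²). Setting ∂π_H/∂q_H = 0: 348 - 3q_H - (1/2)(q_T) = 0.
Talus's profit: π_T = (446 - 0.5Q)q_T - (175q_T + q_T²). Setting ∂π_T/∂q_T = 0: 271 - 3q_T - (1/2)(q_H) = 0.
So q_H = (348 - (1/2)q_T)/3 and q_T = (271 - (1/2)q_H)/3.
Solving the pair: q_H = 103.8286, q_T = 73.0286.
Total output Q = 1238/7, so price P = 446 - (1/2)·(1238/7) = 357.5714.

357.57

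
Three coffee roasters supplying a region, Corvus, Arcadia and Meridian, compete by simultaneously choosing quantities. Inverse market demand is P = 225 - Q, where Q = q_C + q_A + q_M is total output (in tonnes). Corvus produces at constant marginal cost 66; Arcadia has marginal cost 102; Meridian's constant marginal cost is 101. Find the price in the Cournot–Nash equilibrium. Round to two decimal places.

Corvus's profit: π_C = (225 - Q)q_C - (66q_C). Setting ∂π_C/∂q_C = 0: 159 - 2q_C - (q_A + q_M) = 0.
Arcadia's profit: π_A = (225 - Q)q_A - (102q_A). Setting ∂π_A/∂q_A = 0: 123 - 2q_A - (q_C + q_M) = 0.
Meridian's first-order condition: 124 - 2q_M - (q_C + q_A) = 0.
Adding the 3 conditions: 406 − 2Q − 2Q = 0, i.e. Q = 203/2.
Back-substituting: q_C = (159 − 203/2) = 115/2, q_A = (123 − 203/2) = 43/2, q_M = (124 − 203/2) = 45/2.
Total output Q = 203/2, so price P = 225 - 203/2 = 247/2.

123.50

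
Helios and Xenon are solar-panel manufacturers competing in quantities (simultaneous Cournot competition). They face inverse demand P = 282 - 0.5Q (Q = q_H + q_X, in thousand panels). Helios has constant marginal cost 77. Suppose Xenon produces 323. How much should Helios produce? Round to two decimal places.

43.50

With the rival's output fixed at 323, Helios's profit is π_H = (282 - (1/2)·323 - (1/2)q_H)q_H - (77q_H) = (241/2 - (1/2)q_H)q_H - (77q_H).
∂π_H/∂q_H = 87/2 - q_H = 0, so q_H = 87/2.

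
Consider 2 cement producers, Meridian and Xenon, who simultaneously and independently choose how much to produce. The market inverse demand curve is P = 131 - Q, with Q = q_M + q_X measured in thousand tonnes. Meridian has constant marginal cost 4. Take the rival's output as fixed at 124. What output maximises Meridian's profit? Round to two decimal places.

With the rival's output fixed at 124, Meridian's profit is π_M = (131 - 124 - q_M)q_M - (4q_M) = (7 - q_M)q_M - (4q_M).
∂π_M/∂q_M = 3 - 2q_M = 0, so q_M = 3/2.

1.50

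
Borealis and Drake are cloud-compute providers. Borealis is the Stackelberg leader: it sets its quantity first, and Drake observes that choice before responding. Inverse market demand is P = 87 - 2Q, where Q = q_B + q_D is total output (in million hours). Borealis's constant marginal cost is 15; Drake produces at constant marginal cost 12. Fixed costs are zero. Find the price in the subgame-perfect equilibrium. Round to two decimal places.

The follower Drake best-responds to any q_B: π_D = (87 - 2Q)q_D - 12q_D.
Follower FOC: 75 - 2q_B - 4q_D = 0, so q_D(q_B) = (75 - 2q_B)/4.
Borealis substitutes q_D(q_B) into its own profit: π_B = q_B(87 - 2q_B - (75 - 2q_B)/2) - 15q_B = (99/2 - q_B)q_B - 15q_B.
Leader FOC: 69/2 - 2q_B = 0, so q_B = 69/4.
Then q_D = (75 - 2·(69/4))/4 = 81/8.
Total output Q = 219/8, so price P = 87 - 2·(219/8) = 129/4.

32.25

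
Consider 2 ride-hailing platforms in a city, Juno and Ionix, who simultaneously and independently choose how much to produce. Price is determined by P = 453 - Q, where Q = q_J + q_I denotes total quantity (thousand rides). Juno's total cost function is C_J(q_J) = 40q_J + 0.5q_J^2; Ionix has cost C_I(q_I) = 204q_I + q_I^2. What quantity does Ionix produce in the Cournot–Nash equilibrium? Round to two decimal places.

30.36

Juno's profit: π_J = (453 - Q)q_J - (40q_J + (1/2)q_J²). Setting ∂π_J/∂q_J = 0: 413 - 3q_J - (q_I) = 0.
Ionix's profit: π_I = (453 - Q)q_I - (204q_I + q_I²). Setting ∂π_I/∂q_I = 0: 249 - 4q_I - (q_J) = 0.
So q_J = (413 - q_I)/3 and q_I = (249 - q_J)/4.
Solving the pair: q_J = 1403/11, q_I = 334/11.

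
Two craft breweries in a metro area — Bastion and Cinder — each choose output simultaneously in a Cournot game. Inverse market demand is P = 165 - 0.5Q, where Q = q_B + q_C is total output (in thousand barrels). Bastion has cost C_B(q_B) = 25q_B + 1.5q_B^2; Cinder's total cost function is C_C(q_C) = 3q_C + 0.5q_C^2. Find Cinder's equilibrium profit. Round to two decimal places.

5562.27

Bastion's profit: π_B = (165 - 0.5Q)q_B - (25q_B + (3/2)q_B²). Setting ∂π_B/∂q_B = 0: 140 - 4q_B - (1/2)(q_C) = 0.
Cinder's first-order condition: 162 - 2q_C - (1/2)(q_B) = 0.
So q_B = (140 - (1/2)q_C)/4 and q_C = (162 - (1/2)q_B)/2.
Substituting one into the other gives q_B = 796/31 and q_C = 74.5806.
Price P = 165 - (1/2)·100.2581 = 114.8710.
Cinder's profit: 114.8710·74.5806 - 3·74.5806 - (1/2)·74.5806² = 5562.2726.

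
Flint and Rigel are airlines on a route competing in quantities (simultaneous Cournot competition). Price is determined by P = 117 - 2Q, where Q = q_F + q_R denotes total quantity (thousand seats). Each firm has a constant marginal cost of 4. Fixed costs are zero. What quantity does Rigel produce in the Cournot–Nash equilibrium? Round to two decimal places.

A representative firm's profit is π_i = q_i(117 - 2Q) - 4q_i.
Setting ∂π_i/∂q_i = 0 with rivals' quantities fixed: 113 - 4q_i - 2q_j = 0.
With identical firms every q_j equals q_i, so q_j = q_i and 113 = 6q_i, giving q_i = 113/6.

18.83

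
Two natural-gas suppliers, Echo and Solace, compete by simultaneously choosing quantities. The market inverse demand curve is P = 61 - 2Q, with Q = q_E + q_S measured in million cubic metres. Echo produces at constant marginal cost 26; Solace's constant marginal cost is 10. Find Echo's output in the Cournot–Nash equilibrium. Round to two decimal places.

3.17

Echo's profit: π_E = (61 - 2Q)q_E - (26q_E). Setting ∂π_E/∂q_E = 0: 35 - 4q_E - 2(q_S) = 0.
Solace's first-order condition: 51 - 4q_S - 2(q_E) = 0.
Rearranging gives the reaction functions q_E = (35 - 2q_S)/4 and q_S = (51 - 2q_E)/4.
Solving the pair: q_E = 19/6, q_S = 67/6.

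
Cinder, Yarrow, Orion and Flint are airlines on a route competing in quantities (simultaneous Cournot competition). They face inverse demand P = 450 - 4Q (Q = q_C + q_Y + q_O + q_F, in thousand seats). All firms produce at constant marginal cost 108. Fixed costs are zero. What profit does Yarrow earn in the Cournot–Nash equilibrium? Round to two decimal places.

Each firm earns π_i = (450 - 4Q)q_i - 108q_i.
Setting ∂π_i/∂q_i = 0 with rivals' quantities fixed: 342 - 8q_i - 4·Σ_{j≠i} q_j = 0.
By symmetry each firm produces the same amount; substituting Σ_{j≠i} q_j = 3q_i yields q_i = 342/20 = 171/10.
Price P = 450 - 4·(342/5) = 882/5.
Yarrow's profit: (882/5 - 108)·(171/10) = 1169.6400.

1169.64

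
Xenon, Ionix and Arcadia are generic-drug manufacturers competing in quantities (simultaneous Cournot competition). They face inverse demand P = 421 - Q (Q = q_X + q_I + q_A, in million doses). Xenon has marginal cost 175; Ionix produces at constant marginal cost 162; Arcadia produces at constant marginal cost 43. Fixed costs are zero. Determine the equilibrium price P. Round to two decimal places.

200.25

Xenon's profit: π_X = (421 - Q)q_X - (175q_X). Setting ∂π_X/∂q_X = 0: 246 - 2q_X - (q_I + q_A) = 0.
Ionix's profit: π_I = (421 - Q)q_I - (162q_I). Setting ∂π_I/∂q_I = 0: 259 - 2q_I - (q_X + q_A) = 0.
Arcadia's profit: π_A = (421 - Q)q_A - (43q_A). Setting ∂π_A/∂q_A = 0: 378 - 2q_A - (q_X + q_I) = 0.
Summing all 3 equations gives 883 − 4Q = 0, hence Q = 883/4.
Back-substituting: q_X = (246 − 883/4) = 101/4, q_I = (259 − 883/4) = 153/4, q_A = (378 − 883/4) = 629/4.
Total output Q = 883/4, so price P = 421 - 883/4 = 801/4.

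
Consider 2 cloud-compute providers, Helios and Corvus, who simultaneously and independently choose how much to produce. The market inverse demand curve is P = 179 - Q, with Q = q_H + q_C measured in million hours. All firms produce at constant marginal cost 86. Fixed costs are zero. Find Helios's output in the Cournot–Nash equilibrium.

31

A representative firm's profit is π_i = q_i(179 - Q) - 86q_i.
First-order condition (treating rivals' output as given): 93 - 2q_i - q_j = 0.
By symmetry each firm produces the same amount; substituting q_j = q_i yields q_i = 93/3 = 31.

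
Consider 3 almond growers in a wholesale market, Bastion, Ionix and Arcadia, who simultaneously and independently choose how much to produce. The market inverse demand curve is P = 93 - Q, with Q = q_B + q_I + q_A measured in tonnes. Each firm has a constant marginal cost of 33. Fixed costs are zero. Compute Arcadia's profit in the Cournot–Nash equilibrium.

225

A representative firm's profit is π_i = q_i(93 - Q) - 33q_i.
Setting ∂π_i/∂q_i = 0 with rivals' quantities fixed: 60 - 2q_i - Σ_{j≠i} q_j = 0.
By symmetry each firm produces the same amount; substituting Σ_{j≠i} q_j = 2q_i yields q_i = 60/4 = 15.
Price P = 93 - 45 = 48.
Arcadia's profit: (48 - 33)·15 = 225.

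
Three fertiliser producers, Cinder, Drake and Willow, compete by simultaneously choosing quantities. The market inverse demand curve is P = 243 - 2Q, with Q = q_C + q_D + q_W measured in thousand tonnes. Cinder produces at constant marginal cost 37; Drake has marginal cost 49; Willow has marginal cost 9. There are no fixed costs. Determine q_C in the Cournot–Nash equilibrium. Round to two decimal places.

23.75

Cinder's profit: π_C = (243 - 2Q)q_C - (37q_C). Setting ∂π_C/∂q_C = 0: 206 - 4q_C - 2(q_D + q_W) = 0.
Drake's profit: π_D = (243 - 2Q)q_D - (49q_D). Setting ∂π_D/∂q_D = 0: 194 - 4q_D - 2(q_C + q_W) = 0.
Willow's first-order condition: 234 - 4q_W - 2(q_C + q_D) = 0.
Adding the 3 conditions: 634 − 4Q − 4Q = 0, i.e. Q = 317/4.
Back-substituting: q_C = (206 − 317/2)/2 = 95/4, q_D = (194 − 317/2)/2 = 71/4, q_W = (234 − 317/2)/2 = 151/4.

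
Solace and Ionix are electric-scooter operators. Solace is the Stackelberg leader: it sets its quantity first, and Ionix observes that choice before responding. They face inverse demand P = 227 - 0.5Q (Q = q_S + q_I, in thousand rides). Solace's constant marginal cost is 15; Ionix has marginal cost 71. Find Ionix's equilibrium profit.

The follower Ionix best-responds to any q_S: π_I = (227 - 0.5Q)q_I - 71q_I.
Setting the follower's marginal profit to zero, 156 - (1/2)q_S - q_I = 0, i.e. q_I = (156 - (1/2)q_S).
Solace substitutes q_I(q_S) into its own profit: π_S = q_S(227 - (1/2)q_S - (156 - (1/2)q_S)/2) - 15q_S = (149 - (1/4)q_S)q_S - 15q_S.
The leader's first-order condition 134 - (1/2)q_S = 0 yields q_S = 268.
Then q_I = (156 - (1/2)·268) = 22.
Price P = 227 - (1/2)·290 = 82.
Ionix's profit: (82 - 71)·22 = 242.

242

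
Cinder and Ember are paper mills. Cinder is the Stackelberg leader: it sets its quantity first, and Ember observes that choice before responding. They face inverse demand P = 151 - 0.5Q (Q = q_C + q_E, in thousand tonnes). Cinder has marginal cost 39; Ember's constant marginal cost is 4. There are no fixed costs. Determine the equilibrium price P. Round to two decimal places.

58.25

Solve by backward induction. Given q_C, the follower Ember maximises π_E = (151 - (1/2)q_C - (1/2)q_E)q_E - 4q_E.
Follower FOC: 147 - (1/2)q_C - q_E = 0, so q_E(q_C) = (147 - (1/2)q_C).
Cinder substitutes q_E(q_C) into its own profit: π_C = q_C(151 - (1/2)q_C - (147 - (1/2)q_C)/2) - 39q_C = (155/2 - (1/4)q_C)q_C - 39q_C.
Maximising: ∂π_C/∂q_C = 77/2 - (1/2)q_C = 0, giving q_C = 77.
Then q_E = (147 - (1/2)·77) = 217/2.
Total output Q = 371/2, so price P = 151 - (1/2)·(371/2) = 233/4.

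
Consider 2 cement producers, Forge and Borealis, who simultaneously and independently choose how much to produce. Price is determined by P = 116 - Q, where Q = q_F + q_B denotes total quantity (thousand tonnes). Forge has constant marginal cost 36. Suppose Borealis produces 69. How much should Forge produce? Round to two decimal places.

With the rival's output fixed at 69, Forge's profit is π_F = (116 - 69 - q_F)q_F - (36q_F) = (47 - q_F)q_F - (36q_F).
∂π_F/∂q_F = 11 - 2q_F = 0, so q_F = 11/2.

5.50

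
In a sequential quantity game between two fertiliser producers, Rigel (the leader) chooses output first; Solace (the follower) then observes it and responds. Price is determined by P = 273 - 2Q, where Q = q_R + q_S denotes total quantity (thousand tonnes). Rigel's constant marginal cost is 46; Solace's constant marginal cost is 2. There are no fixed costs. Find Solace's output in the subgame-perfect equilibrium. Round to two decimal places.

Solve by backward induction. Given q_R, the follower Solace maximises π_S = (273 - 2q_R - 2q_S)q_S - 2q_S.
Follower FOC: 271 - 2q_R - 4q_S = 0, so q_S(q_R) = (271 - 2q_R)/4.
The leader anticipates this reaction. Substituting into P = 273 - 2Q gives P = 275/2 - q_R, so π_R = (275/2 - q_R)q_R - 46q_R.
Leader FOC: 183/2 - 2q_R = 0, so q_R = 183/4.
Then q_S = (271 - 2·(183/4))/4 = 359/8.

44.88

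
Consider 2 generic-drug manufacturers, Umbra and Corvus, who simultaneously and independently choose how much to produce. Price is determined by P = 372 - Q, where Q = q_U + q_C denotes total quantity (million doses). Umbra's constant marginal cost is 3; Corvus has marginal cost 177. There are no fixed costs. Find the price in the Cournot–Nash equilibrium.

184

Umbra's profit: π_U = (372 - Q)q_U - (3q_U). Setting ∂π_U/∂q_U = 0: 369 - 2q_U - (q_C) = 0.
Corvus's profit: π_C = (372 - Q)q_C - (177q_C). Setting ∂π_C/∂q_C = 0: 195 - 2q_C - (q_U) = 0.
So q_U = (369 - q_C)/2 and q_C = (195 - q_U)/2.
Substituting one into the other gives q_U = 181 and q_C = 7.
Total output Q = 188, so price P = 372 - 188 = 184.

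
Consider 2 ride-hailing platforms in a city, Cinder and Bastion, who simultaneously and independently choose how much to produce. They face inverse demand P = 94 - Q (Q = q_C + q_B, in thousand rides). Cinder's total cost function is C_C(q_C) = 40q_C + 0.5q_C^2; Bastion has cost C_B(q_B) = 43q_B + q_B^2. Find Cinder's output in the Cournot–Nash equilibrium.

Cinder's profit: π_C = (94 - Q)q_C - (40q_C + (1/2)q_C²). Setting ∂π_C/∂q_C = 0: 54 - 3q_C - (q_B) = 0.
Bastion's first-order condition: 51 - 4q_B - (q_C) = 0.
Best responses: q_C = (54 - q_B)/3, q_B = (51 - q_C)/4.
Solving the pair: q_C = 15, q_B = 9.

15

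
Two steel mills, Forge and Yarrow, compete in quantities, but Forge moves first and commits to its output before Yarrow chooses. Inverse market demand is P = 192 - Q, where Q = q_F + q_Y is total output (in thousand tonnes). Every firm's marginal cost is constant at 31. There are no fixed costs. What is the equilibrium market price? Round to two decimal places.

The follower Yarrow best-responds to any q_F: π_Y = (192 - Q)q_Y - 31q_Y.
Follower FOC: 161 - q_F - 2q_Y = 0, so q_Y(q_F) = (161 - q_F)/2.
Forge substitutes q_Y(q_F) into its own profit: π_F = q_F(192 - q_F - (161 - q_F)/2) - 31q_F = (223/2 - (1/2)q_F)q_F - 31q_F.
Maximising: ∂π_F/∂q_F = 161/2 - q_F = 0, giving q_F = 161/2.
Then q_Y = (161 - 161/2)/2 = 161/4.
Total output Q = 483/4, so price P = 192 - 483/4 = 285/4.

71.25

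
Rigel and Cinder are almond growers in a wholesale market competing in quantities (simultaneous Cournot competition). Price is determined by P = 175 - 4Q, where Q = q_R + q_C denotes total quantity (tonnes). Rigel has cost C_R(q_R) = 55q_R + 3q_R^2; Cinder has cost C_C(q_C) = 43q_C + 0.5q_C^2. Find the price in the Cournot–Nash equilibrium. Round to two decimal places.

Rigel's profit: π_R = (175 - 4Q)q_R - (55q_R + 3q_R²). Setting ∂π_R/∂q_R = 0: 120 - 14q_R - 4(q_C) = 0.
Cinder's profit: π_C = (175 - 4Q)q_C - (43q_C + (1/2)q_C²). Setting ∂π_C/∂q_C = 0: 132 - 9q_C - 4(q_R) = 0.
Rearranging gives the reaction functions q_R = (120 - 4q_C)/14 and q_C = (132 - 4q_R)/9.
Substituting one into the other gives q_R = 276/55 and q_C = 684/55.
Total output Q = 192/11, so price P = 175 - 4·(192/11) = 1157/11.

105.18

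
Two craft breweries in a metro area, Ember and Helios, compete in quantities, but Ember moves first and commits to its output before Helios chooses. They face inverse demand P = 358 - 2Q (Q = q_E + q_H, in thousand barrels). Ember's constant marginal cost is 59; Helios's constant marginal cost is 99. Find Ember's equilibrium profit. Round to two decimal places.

Solve by backward induction. Given q_E, the follower Helios maximises π_H = (358 - 2q_E - 2q_H)q_H - 99q_H.
Follower FOC: 259 - 2q_E - 4q_H = 0, so q_H(q_E) = (259 - 2q_E)/4.
The leader anticipates this reaction. Substituting into P = 358 - 2Q gives P = 457/2 - q_E, so π_E = (457/2 - q_E)q_E - 59q_E.
Maximising: ∂π_E/∂q_E = 339/2 - 2q_E = 0, giving q_E = 339/4.
Then q_H = (259 - 2·(339/4))/4 = 179/8.
Price P = 358 - 2·(857/8) = 575/4.
Ember's profit: (575/4 - 59)·(339/4) = 7182.5625.

7182.56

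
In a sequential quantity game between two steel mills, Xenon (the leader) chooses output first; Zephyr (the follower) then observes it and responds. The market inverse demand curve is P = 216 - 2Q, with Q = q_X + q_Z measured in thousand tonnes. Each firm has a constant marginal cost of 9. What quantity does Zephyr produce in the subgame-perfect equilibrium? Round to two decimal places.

25.88

Solve by backward induction. Given q_X, the follower Zephyr maximises π_Z = (216 - 2q_X - 2q_Z)q_Z - 9q_Z.
∂π_Z/∂q_Z = 207 - 2q_X - 4q_Z = 0 gives the reaction function q_Z = (207 - 2q_X)/4.
Xenon substitutes q_Z(q_X) into its own profit: π_X = q_X(216 - 2q_X - (207 - 2q_X)/2) - 9q_X = (225/2 - q_X)q_X - 9q_X.
Leader FOC: 207/2 - 2q_X = 0, so q_X = 207/4.
Then q_Z = (207 - 2·(207/4))/4 = 207/8.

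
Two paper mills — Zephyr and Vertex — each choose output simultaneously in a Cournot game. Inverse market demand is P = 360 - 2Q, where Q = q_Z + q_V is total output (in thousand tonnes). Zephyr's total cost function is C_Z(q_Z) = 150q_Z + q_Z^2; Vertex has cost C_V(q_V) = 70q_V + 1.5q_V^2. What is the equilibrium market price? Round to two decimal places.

Zephyr's profit: π_Z = (360 - 2Q)q_Z - (150q_Z + q_Z²). Setting ∂π_Z/∂q_Z = 0: 210 - 6q_Z - 2(q_V) = 0.
Vertex's first-order condition: 290 - 7q_V - 2(q_Z) = 0.
Best responses: q_Z = (210 - 2q_V)/6, q_V = (290 - 2q_Z)/7.
Substituting one into the other gives q_Z = 445/19 and q_V = 660/19.
Total output Q = 1105/19, so price P = 360 - 2·(1105/19) = 243.6842.

243.68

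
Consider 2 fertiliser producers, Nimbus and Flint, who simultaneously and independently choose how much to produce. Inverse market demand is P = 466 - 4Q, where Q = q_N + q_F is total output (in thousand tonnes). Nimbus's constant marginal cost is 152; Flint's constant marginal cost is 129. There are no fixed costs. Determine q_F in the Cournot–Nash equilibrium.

Nimbus's profit: π_N = (466 - 4Q)q_N - (152q_N). Setting ∂π_N/∂q_N = 0: 314 - 8q_N - 4(q_F) = 0.
Flint's first-order condition: 337 - 8q_F - 4(q_N) = 0.
So q_N = (314 - 4q_F)/8 and q_F = (337 - 4q_N)/8.
Solving the pair: q_N = 97/4, q_F = 30.

30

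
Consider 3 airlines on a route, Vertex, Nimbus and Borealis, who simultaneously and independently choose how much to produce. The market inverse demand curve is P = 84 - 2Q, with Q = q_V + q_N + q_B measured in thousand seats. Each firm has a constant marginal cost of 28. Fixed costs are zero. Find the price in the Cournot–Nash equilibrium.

42

Each firm earns π_i = (84 - 2Q)q_i - 28q_i.
Setting ∂π_i/∂q_i = 0 with rivals' quantities fixed: 56 - 4q_i - 2·Σ_{j≠i} q_j = 0.
With identical firms every q_j equals q_i, so Σ_{j≠i} q_j = 2q_i and 56 = 8q_i, giving q_i = 7.
Total output Q = 21, so price P = 84 - 2·21 = 42.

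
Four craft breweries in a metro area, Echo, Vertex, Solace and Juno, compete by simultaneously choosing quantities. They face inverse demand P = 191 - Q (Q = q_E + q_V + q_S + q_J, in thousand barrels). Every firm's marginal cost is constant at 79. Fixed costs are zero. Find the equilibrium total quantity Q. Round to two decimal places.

89.60

A representative firm's profit is π_i = q_i(191 - Q) - 79q_i.
First-order condition (treating rivals' output as given): 112 - 2q_i - Σ_{j≠i} q_j = 0.
With identical firms every q_j equals q_i, so Σ_{j≠i} q_j = 3q_i and 112 = 5q_i, giving q_i = 112/5.
Total output Q = 112/5 + 112/5 + 112/5 + 112/5 = 448/5.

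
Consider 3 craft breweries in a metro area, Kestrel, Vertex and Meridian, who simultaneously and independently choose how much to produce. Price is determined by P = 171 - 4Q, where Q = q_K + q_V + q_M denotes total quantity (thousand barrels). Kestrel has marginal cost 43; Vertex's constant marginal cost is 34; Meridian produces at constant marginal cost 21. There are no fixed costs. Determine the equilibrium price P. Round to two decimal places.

Kestrel's profit: π_K = (171 - 4Q)q_K - (43q_K). Setting ∂π_K/∂q_K = 0: 128 - 8q_K - 4(q_V + q_M) = 0.
Vertex's profit: π_V = (171 - 4Q)q_V - (34q_V). Setting ∂π_V/∂q_V = 0: 137 - 8q_V - 4(q_K + q_M) = 0.
Meridian's first-order condition: 150 - 8q_M - 4(q_K + q_V) = 0.
Adding the 3 first-order conditions: 415 − 16Q = 0, so Q = 415/16.
Back-substituting: q_K = (128 − 415/4)/4 = 97/16, q_V = (137 − 415/4)/4 = 133/16, q_M = (150 − 415/4)/4 = 185/16.
Total output Q = 415/16, so price P = 171 - 4·(415/16) = 269/4.

67.25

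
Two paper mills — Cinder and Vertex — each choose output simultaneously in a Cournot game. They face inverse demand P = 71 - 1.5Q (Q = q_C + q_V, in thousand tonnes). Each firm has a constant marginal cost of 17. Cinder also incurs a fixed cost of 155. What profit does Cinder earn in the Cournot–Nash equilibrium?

A representative firm's profit is π_i = q_i(71 - 1.5Q) - 17q_i.
Setting ∂π_i/∂q_i = 0 with rivals' quantities fixed: 54 - 3q_i - (3/2)q_j = 0.
By symmetry each firm produces the same amount; substituting q_j = q_i yields q_i = 54/(9/2) = 12.
Price P = 71 - (3/2)·24 = 35.
Cinder's profit: (35 - 17)·12 - 155 = 61.

61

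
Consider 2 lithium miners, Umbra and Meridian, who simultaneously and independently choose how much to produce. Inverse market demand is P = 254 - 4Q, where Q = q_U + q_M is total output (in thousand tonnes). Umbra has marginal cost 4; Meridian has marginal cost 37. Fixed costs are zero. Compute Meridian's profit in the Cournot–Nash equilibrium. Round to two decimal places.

940.44

Umbra's profit: π_U = (254 - 4Q)q_U - (4q_U). Setting ∂π_U/∂q_U = 0: 250 - 8q_U - 4(q_M) = 0.
Meridian's profit: π_M = (254 - 4Q)q_M - (37q_M). Setting ∂π_M/∂q_M = 0: 217 - 8q_M - 4(q_U) = 0.
Best responses: q_U = (250 - 4q_M)/8, q_M = (217 - 4q_U)/8.
Substituting one into the other gives q_U = 283/12 and q_M = 46/3.
Price P = 254 - 4·(467/12) = 295/3.
Meridian's profit: (295/3 - 37)·(46/3) = 940.4444.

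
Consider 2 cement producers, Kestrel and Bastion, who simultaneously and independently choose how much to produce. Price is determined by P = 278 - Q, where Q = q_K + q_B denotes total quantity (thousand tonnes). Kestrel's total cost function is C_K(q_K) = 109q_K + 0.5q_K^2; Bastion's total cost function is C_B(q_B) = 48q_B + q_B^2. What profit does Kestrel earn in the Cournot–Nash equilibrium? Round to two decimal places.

Kestrel's profit: π_K = (278 - Q)q_K - (109q_K + (1/2)q_K²). Setting ∂π_K/∂q_K = 0: 169 - 3q_K - (q_B) = 0.
Bastion's first-order condition: 230 - 4q_B - (q_K) = 0.
So q_K = (169 - q_B)/3 and q_B = (230 - q_K)/4.
Solving the pair: q_K = 446/11, q_B = 521/11.
Price P = 278 - 967/11 = 190.0909.
Kestrel's profit: 190.0909·(446/11) - 109·(446/11) - (1/2)(446/11)² = 2465.9008.

2465.90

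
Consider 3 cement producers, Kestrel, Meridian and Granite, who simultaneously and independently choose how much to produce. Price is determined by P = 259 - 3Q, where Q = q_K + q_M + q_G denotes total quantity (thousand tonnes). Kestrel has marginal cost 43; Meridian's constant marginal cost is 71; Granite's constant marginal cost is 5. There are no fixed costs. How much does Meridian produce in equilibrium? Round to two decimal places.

Kestrel's profit: π_K = (259 - 3Q)q_K - (43q_K). Setting ∂π_K/∂q_K = 0: 216 - 6q_K - 3(q_M + q_G) = 0.
Meridian's profit: π_M = (259 - 3Q)q_M - (71q_M). Setting ∂π_M/∂q_M = 0: 188 - 6q_M - 3(q_K + q_G) = 0.
Granite's first-order condition: 254 - 6q_G - 3(q_K + q_M) = 0.
Summing all 3 equations gives 658 − 12Q = 0, hence Q = 329/6.
Back-substituting: q_K = (216 − 329/2)/3 = 103/6, q_M = (188 − 329/2)/3 = 47/6, q_G = (254 − 329/2)/3 = 179/6.

7.83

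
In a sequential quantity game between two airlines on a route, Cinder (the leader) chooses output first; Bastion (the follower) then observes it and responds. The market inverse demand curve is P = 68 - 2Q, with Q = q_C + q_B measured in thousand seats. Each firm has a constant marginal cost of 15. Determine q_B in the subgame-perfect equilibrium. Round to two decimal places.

Solve by backward induction. Given q_C, the follower Bastion maximises π_B = (68 - 2q_C - 2q_B)q_B - 15q_B.
∂π_B/∂q_B = 53 - 2q_C - 4q_B = 0 gives the reaction function q_B = (53 - 2q_C)/4.
Cinder substitutes q_B(q_C) into its own profit: π_C = q_C(68 - 2q_C - (53 - 2q_C)/2) - 15q_C = (83/2 - q_C)q_C - 15q_C.
Leader FOC: 53/2 - 2q_C = 0, so q_C = 53/4.
Then q_B = (53 - 2·(53/4))/4 = 53/8.

6.63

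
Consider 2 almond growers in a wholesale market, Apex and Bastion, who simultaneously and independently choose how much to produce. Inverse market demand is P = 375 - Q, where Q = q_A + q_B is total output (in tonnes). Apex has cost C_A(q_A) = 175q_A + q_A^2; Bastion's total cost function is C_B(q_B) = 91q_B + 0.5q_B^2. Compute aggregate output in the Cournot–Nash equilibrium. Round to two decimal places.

113.82

Apex's profit: π_A = (375 - Q)q_A - (175q_A + q_A²). Setting ∂π_A/∂q_A = 0: 200 - 4q_A - (q_B) = 0.
Bastion's profit: π_B = (375 - Q)q_B - (91q_B + (1/2)q_B²). Setting ∂π_B/∂q_B = 0: 284 - 3q_B - (q_A) = 0.
Rearranging gives the reaction functions q_A = (200 - q_B)/4 and q_B = (284 - q_A)/3.
Solving the pair: q_A = 316/11, q_B = 936/11.
Total output Q = 316/11 + 936/11 = 1252/11.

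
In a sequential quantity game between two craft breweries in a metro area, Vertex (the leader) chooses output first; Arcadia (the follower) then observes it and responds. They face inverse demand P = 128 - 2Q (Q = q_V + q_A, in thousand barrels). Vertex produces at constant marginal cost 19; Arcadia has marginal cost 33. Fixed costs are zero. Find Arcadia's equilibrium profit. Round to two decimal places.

140.28

The follower Arcadia best-responds to any q_V: π_A = (128 - 2Q)q_A - 33q_A.
Setting the follower's marginal profit to zero, 95 - 2q_V - 4q_A = 0, i.e. q_A = (95 - 2q_V)/4.
The leader anticipates this reaction. Substituting into P = 128 - 2Q gives P = 161/2 - q_V, so π_V = (161/2 - q_V)q_V - 19q_V.
The leader's first-order condition 123/2 - 2q_V = 0 yields q_V = 123/4.
Then q_A = (95 - 2·(123/4))/4 = 67/8.
Price P = 128 - 2·(313/8) = 199/4.
Arcadia's profit: (199/4 - 33)·(67/8) = 140.2813.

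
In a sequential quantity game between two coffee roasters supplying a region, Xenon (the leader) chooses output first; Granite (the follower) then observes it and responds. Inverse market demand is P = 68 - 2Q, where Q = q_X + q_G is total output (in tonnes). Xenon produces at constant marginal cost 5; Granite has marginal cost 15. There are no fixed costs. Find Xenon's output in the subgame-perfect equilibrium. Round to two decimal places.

Solve by backward induction. Given q_X, the follower Granite maximises π_G = (68 - 2q_X - 2q_G)q_G - 15q_G.
Setting the follower's marginal profit to zero, 53 - 2q_X - 4q_G = 0, i.e. q_G = (53 - 2q_X)/4.
Xenon substitutes q_G(q_X) into its own profit: π_X = q_X(68 - 2q_X - (53 - 2q_X)/2) - 5q_X = (83/2 - q_X)q_X - 5q_X.
The leader's first-order condition 73/2 - 2q_X = 0 yields q_X = 73/4.
Then q_G = (53 - 2·(73/4))/4 = 33/8.

18.25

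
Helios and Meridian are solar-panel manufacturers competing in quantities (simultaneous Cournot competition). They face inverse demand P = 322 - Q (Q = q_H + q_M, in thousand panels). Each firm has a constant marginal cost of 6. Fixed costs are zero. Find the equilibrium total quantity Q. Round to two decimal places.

210.67

Each firm earns π_i = (322 - Q)q_i - 6q_i.
First-order condition (treating rivals' output as given): 316 - 2q_i - q_j = 0.
With identical firms every q_j equals q_i, so q_j = q_i and 316 = 3q_i, giving q_i = 316/3.
Total output Q = 316/3 + 316/3 = 632/3.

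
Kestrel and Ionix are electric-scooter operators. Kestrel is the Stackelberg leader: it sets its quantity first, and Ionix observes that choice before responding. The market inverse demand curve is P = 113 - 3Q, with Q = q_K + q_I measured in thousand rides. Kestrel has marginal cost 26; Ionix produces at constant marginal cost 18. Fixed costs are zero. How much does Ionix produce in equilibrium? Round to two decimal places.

9.25

The follower Ionix best-responds to any q_K: π_I = (113 - 3Q)q_I - 18q_I.
Setting the follower's marginal profit to zero, 95 - 3q_K - 6q_I = 0, i.e. q_I = (95 - 3q_K)/6.
The leader anticipates this reaction. Substituting into P = 113 - 3Q gives P = 131/2 - (3/2)q_K, so π_K = (131/2 - (3/2)q_K)q_K - 26q_K.
Maximising: ∂π_K/∂q_K = 79/2 - 3q_K = 0, giving q_K = 79/6.
Then q_I = (95 - 3·(79/6))/6 = 37/4.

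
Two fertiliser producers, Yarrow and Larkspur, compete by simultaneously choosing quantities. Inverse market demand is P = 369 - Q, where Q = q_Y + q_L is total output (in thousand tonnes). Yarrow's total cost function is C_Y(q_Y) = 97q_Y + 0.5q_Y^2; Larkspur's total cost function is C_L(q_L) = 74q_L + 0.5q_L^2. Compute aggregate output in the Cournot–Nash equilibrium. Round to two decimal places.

141.75

Yarrow's profit: π_Y = (369 - Q)q_Y - (97q_Y + (1/2)q_Y²). Setting ∂π_Y/∂q_Y = 0: 272 - 3q_Y - (q_L) = 0.
Larkspur's first-order condition: 295 - 3q_L - (q_Y) = 0.
Best responses: q_Y = (272 - q_L)/3, q_L = (295 - q_Y)/3.
Solving the pair: q_Y = 521/8, q_L = 613/8.
Total output Q = 521/8 + 613/8 = 567/4.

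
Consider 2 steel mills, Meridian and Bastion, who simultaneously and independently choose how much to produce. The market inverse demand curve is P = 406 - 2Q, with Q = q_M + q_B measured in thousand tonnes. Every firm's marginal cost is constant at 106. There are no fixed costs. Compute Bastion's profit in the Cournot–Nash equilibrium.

5000

Each firm earns π_i = (406 - 2Q)q_i - 106q_i.
First-order condition (treating rivals' output as given): 300 - 4q_i - 2q_j = 0.
By symmetry each firm produces the same amount; substituting q_j = q_i yields q_i = 300/6 = 50.
Price P = 406 - 2·100 = 206.
Bastion's profit: (206 - 106)·50 = 5000.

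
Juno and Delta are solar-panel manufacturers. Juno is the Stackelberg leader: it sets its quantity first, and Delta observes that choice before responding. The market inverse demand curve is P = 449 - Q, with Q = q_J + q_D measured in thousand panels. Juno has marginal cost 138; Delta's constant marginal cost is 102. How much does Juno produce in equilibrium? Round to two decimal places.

137.50

The follower Delta best-responds to any q_J: π_D = (449 - Q)q_D - 102q_D.
Setting the follower's marginal profit to zero, 347 - q_J - 2q_D = 0, i.e. q_D = (347 - q_J)/2.
The leader anticipates this reaction. Substituting into P = 449 - Q gives P = 551/2 - (1/2)q_J, so π_J = (551/2 - (1/2)q_J)q_J - 138q_J.
The leader's first-order condition 275/2 - q_J = 0 yields q_J = 275/2.
Then q_D = (347 - 275/2)/2 = 419/4.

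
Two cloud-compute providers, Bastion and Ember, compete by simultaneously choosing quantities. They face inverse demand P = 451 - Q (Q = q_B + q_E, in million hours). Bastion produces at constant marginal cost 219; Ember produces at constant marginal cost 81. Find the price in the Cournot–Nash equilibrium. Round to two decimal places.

250.33

Bastion's profit: π_B = (451 - Q)q_B - (219q_B). Setting ∂π_B/∂q_B = 0: 232 - 2q_B - (q_E) = 0.
Ember's profit: π_E = (451 - Q)q_E - (81q_E). Setting ∂π_E/∂q_E = 0: 370 - 2q_E - (q_B) = 0.
So q_B = (232 - q_E)/2 and q_E = (370 - q_B)/2.
Solving the pair: q_B = 94/3, q_E = 508/3.
Total output Q = 602/3, so price P = 451 - 602/3 = 751/3.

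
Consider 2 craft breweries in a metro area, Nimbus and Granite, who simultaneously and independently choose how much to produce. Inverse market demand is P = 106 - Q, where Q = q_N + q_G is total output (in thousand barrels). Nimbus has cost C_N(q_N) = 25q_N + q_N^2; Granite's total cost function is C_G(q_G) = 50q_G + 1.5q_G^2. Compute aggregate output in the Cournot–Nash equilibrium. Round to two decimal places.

Nimbus's profit: π_N = (106 - Q)q_N - (25q_N + q_N²). Setting ∂π_N/∂q_N = 0: 81 - 4q_N - (q_G) = 0.
Granite's first-order condition: 56 - 5q_G - (q_N) = 0.
Rearranging gives the reaction functions q_N = (81 - q_G)/4 and q_G = (56 - q_N)/5.
Substituting one into the other gives q_N = 349/19 and q_G = 143/19.
Total output Q = 349/19 + 143/19 = 492/19.

25.89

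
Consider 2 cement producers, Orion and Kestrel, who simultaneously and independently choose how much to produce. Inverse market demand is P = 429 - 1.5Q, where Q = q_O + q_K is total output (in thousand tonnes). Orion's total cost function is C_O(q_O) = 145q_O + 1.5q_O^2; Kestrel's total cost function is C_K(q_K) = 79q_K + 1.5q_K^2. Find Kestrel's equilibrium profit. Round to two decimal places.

Orion's profit: π_O = (429 - 1.5Q)q_O - (145q_O + (3/2)q_O²). Setting ∂π_O/∂q_O = 0: 284 - 6q_O - (3/2)(q_K) = 0.
Kestrel's first-order condition: 350 - 6q_K - (3/2)(q_O) = 0.
So q_O = (284 - (3/2)q_K)/6 and q_K = (350 - (3/2)q_O)/6.
Substituting one into the other gives q_O = 524/15 and q_K = 248/5.
Price P = 429 - (3/2)·(1268/15) = 1511/5.
Kestrel's profit: (1511/5)·(248/5) - 79·(248/5) - (3/2)(248/5)² = 7380.4800.

7380.48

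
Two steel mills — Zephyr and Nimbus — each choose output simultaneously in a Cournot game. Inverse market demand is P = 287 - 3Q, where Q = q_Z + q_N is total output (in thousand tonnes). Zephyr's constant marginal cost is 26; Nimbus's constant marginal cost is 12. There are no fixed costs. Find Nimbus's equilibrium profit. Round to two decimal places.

3093.37

Zephyr's profit: π_Z = (287 - 3Q)q_Z - (26q_Z). Setting ∂π_Z/∂q_Z = 0: 261 - 6q_Z - 3(q_N) = 0.
Nimbus's profit: π_N = (287 - 3Q)q_N - (12q_N). Setting ∂π_N/∂q_N = 0: 275 - 6q_N - 3(q_Z) = 0.
Best responses: q_Z = (261 - 3q_N)/6, q_N = (275 - 3q_Z)/6.
Substituting one into the other gives q_Z = 247/9 and q_N = 289/9.
Price P = 287 - 3·(536/9) = 325/3.
Nimbus's profit: (325/3 - 12)·(289/9) = 3093.3704.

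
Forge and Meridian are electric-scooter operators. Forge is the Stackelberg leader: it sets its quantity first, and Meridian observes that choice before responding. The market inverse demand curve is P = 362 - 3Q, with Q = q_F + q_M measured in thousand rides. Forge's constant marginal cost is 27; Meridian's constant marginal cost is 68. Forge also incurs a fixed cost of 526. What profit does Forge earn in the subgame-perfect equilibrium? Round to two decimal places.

The follower Meridian best-responds to any q_F: π_M = (362 - 3Q)q_M - 68q_M.
∂π_M/∂q_M = 294 - 3q_F - 6q_M = 0 gives the reaction function q_M = (294 - 3q_F)/6.
Forge substitutes q_M(q_F) into its own profit: π_F = q_F(362 - 3q_F - (294 - 3q_F)/2) - 27q_F = (215 - (3/2)q_F)q_F - 27q_F.
Maximising: ∂π_F/∂q_F = 188 - 3q_F = 0, giving q_F = 188/3.
Then q_M = (294 - 3·(188/3))/6 = 53/3.
Price P = 362 - 3·(241/3) = 121.
Forge's profit: (121 - 27)·(188/3) - 526 = 5364.6667.

5364.67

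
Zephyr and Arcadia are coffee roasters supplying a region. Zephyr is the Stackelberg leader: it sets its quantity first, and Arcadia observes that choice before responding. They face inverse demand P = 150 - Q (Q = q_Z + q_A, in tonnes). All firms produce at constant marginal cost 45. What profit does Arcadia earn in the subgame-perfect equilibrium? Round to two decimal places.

The follower Arcadia best-responds to any q_Z: π_A = (150 - Q)q_A - 45q_A.
Follower FOC: 105 - q_Z - 2q_A = 0, so q_A(q_Z) = (105 - q_Z)/2.
Zephyr substitutes q_A(q_Z) into its own profit: π_Z = q_Z(150 - q_Z - (105 - q_Z)/2) - 45q_Z = (195/2 - (1/2)q_Z)q_Z - 45q_Z.
Leader FOC: 105/2 - q_Z = 0, so q_Z = 105/2.
Then q_A = (105 - 105/2)/2 = 105/4.
Price P = 150 - 315/4 = 285/4.
Arcadia's profit: (285/4 - 45)·(105/4) = 689.0625.

689.06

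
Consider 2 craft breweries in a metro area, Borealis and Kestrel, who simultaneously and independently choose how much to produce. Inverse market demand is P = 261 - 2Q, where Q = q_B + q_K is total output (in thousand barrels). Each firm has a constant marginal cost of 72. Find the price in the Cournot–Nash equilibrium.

135

Each firm earns π_i = (261 - 2Q)q_i - 72q_i.
Setting ∂π_i/∂q_i = 0 with rivals' quantities fixed: 189 - 4q_i - 2q_j = 0.
By symmetry each firm produces the same amount; substituting q_j = q_i yields q_i = 189/6 = 63/2.
Total output Q = 63, so price P = 261 - 2·63 = 135.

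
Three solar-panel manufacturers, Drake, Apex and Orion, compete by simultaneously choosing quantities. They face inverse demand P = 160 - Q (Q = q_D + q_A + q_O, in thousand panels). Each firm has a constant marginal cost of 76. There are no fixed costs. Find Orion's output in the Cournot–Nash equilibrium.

21

Each firm earns π_i = (160 - Q)q_i - 76q_i.
Setting ∂π_i/∂q_i = 0 with rivals' quantities fixed: 84 - 2q_i - Σ_{j≠i} q_j = 0.
By symmetry each firm produces the same amount; substituting Σ_{j≠i} q_j = 2q_i yields q_i = 84/4 = 21.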